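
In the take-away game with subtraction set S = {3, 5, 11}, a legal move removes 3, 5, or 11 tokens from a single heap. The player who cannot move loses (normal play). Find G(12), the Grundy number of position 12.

1

n :  0  1  2  3  4  5  6  7  8  9 10 11 12
G :  0  0  0  1  1  1  2  2  0  0  0  1  1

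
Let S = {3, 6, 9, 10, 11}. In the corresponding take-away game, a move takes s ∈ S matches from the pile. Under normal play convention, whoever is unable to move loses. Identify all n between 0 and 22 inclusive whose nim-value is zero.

n :  0  1  2  3  4  5  6  7  8  9 10 11 12 13 14 15 16 17 18 19 20 21 22
G :  0  0  0  1  1  1  2  2  2  3  3  3  4  4  0  0  0  1  1  1  2  2  2
P-positions are exactly the n with G(n) = 0.

0, 1, 2, 14, 15, 16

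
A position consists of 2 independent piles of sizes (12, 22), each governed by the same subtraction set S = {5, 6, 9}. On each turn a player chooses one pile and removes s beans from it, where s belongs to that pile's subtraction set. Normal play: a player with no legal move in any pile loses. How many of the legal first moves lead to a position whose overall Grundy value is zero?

3

All piles use S = {5, 6, 9}:
G(0) = 0
G(1) = mex{} = 0
G(2) = mex{} = 0
G(3) = mex{} = 0
G(4) = mex{} = 0
G(5) = mex{0} = 1
G(6) = mex{0,0} = 1
G(7) = mex{0,0} = 1
G(8) = mex{0,0} = 1
G(9) = mex{0,0,0} = 1
G(10) = mex{1,0,0} = 2
G(11) = mex{1,1,0} = 2
G(12) = mex{1,1,0} = 2
G(13) = mex{1,1,0} = 2
G(14) = mex{1,1,1} = 0
G(15) = mex{2,1,1} = 0
G(16) = mex{2,2,1} = 0
G(17) = mex{2,2,1} = 0
G(18) = mex{2,2,1} = 0
G(19) = mex{0,2,2} = 1
G(20) = mex{0,0,2} = 1
G(21) = mex{0,0,2} = 1
G(22) = mex{0,0,2} = 1
Pile A: G(12) = 2.
Pile B: G(22) = 1.
Combined Grundy value = 2 ⊕ 1 = 3.
A winning move leaves total XOR = 0, i.e. changes one component's Grundy value g to g ⊕ X where X is the current total.
Pile A: need g' = 2⊕3 = 1. Options: 12−5→G=1, 12−6→G=1, 12−9→G=0. Hits: 2.
Pile B: need g' = 1⊕3 = 2. Options: 22−5→G=0, 22−6→G=0, 22−9→G=2. Hits: 1.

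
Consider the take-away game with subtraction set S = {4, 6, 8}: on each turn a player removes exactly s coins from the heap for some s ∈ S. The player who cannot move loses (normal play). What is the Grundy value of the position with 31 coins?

1

G(0) = 0
G(1) = mex{} = 0
G(2) = mex{} = 0
G(3) = mex{} = 0
G(4) = mex{0} = 1
G(5) = mex{0} = 1
G(6) = mex{0,0} = 1
G(7) = mex{0,0} = 1
G(8) = mex{1,0,0} = 2
G(9) = mex{1,0,0} = 2
G(10) = mex{1,1,0} = 2
G(11) = mex{1,1,0} = 2
G(12) = mex{2,1,1} = 0
G(13) = mex{2,1,1} = 0
G(14) = mex{2,2,1} = 0
G(15) = mex{2,2,1} = 0
G(16) = mex{0,2,2} = 1
G(17) = mex{0,2,2} = 1
G(18) = mex{0,0,2} = 1
G(19) = mex{0,0,2} = 1
G(20) = mex{1,0,0} = 2
G(21) = mex{1,0,0} = 2
G(22) = mex{1,1,0} = 2
G(23) = mex{1,1,0} = 2
G(24) = mex{2,1,1} = 0
G(25) = mex{2,1,1} = 0
G(26) = mex{2,2,1} = 0
G(27) = mex{2,2,1} = 0
G(28) = mex{0,2,2} = 1
G(29) = mex{0,2,2} = 1
G(30) = mex{0,0,2} = 1
G(31) = mex{0,0,2} = 1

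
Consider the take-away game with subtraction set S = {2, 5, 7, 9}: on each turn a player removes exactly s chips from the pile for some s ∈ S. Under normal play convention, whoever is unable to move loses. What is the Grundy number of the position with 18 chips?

1

n :  0  1  2  3  4  5  6  7  8  9 10 11 12 13 14 15 16 17 18
G :  0  0  1  1  0  2  1  3  2  2  3  3  0  4  1  0  0  1  1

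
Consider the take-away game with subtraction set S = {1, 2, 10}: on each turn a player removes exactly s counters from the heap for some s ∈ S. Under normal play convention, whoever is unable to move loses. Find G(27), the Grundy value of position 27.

0

n :  0  1  2  3  4  5  6  7  8  9 10 11 12 13 14 15 16 17 18 19 20 21 22 23 24 25 26 27
G :  0  1  2  0  1  2  0  1  2  0  1  2  0  1  2  0  1  2  0  1  2  0  1  2  0  1  2  0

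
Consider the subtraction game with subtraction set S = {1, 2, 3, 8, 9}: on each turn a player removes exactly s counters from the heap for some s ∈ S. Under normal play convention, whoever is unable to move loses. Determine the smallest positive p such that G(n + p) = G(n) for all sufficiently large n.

G(0) = 0
G(1) = mex{0} = 1
G(2) = mex{1,0} = 2
G(3) = mex{2,1,0} = 3
G(4) = mex{3,2,1} = 0
G(5) = mex{0,3,2} = 1
G(6) = mex{1,0,3} = 2
G(7) = mex{2,1,0} = 3
G(8) = mex{3,2,1,0} = 4
G(9) = mex{4,3,2,1,0} = 5
G(10) = mex{5,4,3,2,1} = 0
G(11) = mex{0,5,4,3,2} = 1
G(12) = mex{1,0,5,0,3} = 2
G(13) = mex{2,1,0,1,0} = 3
G(14) = mex{3,2,1,2,1} = 0
G(15) = mex{0,3,2,3,2} = 1
G(16) = mex{1,0,3,4,3} = 2
G(17) = mex{2,1,0,5,4} = 3
G(18) = mex{3,2,1,0,5} = 4
G(19) = mex{4,3,2,1,0} = 5
G(20) = mex{5,4,3,2,1} = 0
G(21) = mex{0,5,4,3,2} = 1
G(n+10) = G(n) holds for n = 0,…,8 (a full window of length max(S) = 9), so the sequence is purely periodic with period 10.

10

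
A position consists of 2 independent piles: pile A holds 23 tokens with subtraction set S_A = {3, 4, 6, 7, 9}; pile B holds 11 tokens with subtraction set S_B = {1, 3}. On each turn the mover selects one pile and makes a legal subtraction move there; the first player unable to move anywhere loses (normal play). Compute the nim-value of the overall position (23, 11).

2

Pile A, S = {3, 4, 6, 7, 9}:
G(0) = 0
G(1) = mex{} = 0
G(2) = mex{} = 0
G(3) = mex{0} = 1
G(4) = mex{0,0} = 1
G(5) = mex{0,0} = 1
G(6) = mex{1,0,0} = 2
G(7) = mex{1,1,0,0} = 2
G(8) = mex{1,1,0,0} = 2
G(9) = mex{2,1,1,0,0} = 3
G(10) = mex{2,2,1,1,0} = 3
G(11) = mex{2,2,1,1,0} = 3
G(12) = mex{3,2,2,1,1} = 0
G(13) = mex{3,3,2,2,1} = 0
G(14) = mex{3,3,2,2,1} = 0
G(15) = mex{0,3,3,2,2} = 1
G(16) = mex{0,0,3,3,2} = 1
G(17) = mex{0,0,3,3,2} = 1
G(18) = mex{1,0,0,3,3} = 2
G(19) = mex{1,1,0,0,3} = 2
G(20) = mex{1,1,0,0,3} = 2
G(21) = mex{2,1,1,0,0} = 3
G(22) = mex{2,2,1,1,0} = 3
G(23) = mex{2,2,1,1,0} = 3
G_A(23) = 3.
Pile B, S = {1, 3}:
G(0) = 0
G(1) = mex{0} = 1
G(2) = mex{1} = 0
G(3) = mex{0,0} = 1
G(4) = mex{1,1} = 0
G(5) = mex{0,0} = 1
G(6) = mex{1,1} = 0
G(7) = mex{0,0} = 1
G(8) = mex{1,1} = 0
G(9) = mex{0,0} = 1
G(10) = mex{1,1} = 0
G(11) = mex{0,0} = 1
G_B(11) = 1.
Combined Grundy value = 3 ⊕ 1 = 2.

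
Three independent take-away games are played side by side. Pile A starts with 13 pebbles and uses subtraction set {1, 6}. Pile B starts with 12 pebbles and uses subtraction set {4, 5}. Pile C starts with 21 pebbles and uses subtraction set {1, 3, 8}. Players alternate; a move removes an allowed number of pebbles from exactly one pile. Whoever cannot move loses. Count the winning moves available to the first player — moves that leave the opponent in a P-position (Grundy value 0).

Pile A, S = {1, 6}:
n :  0  1  2  3  4  5  6  7  8  9 10 11 12 13
G :  0  1  0  1  0  1  2  0  1  0  1  0  1  2
G_A(13) = 2.
Pile B, S = {4, 5}:
n :  0  1  2  3  4  5  6  7  8  9 10 11 12
G :  0  0  0  0  1  1  1  1  2  0  0  0  0
G_B(12) = 0.
Pile C, S = {1, 3, 8}:
n :  0  1  2  3  4  5  6  7  8  9 10 11 12 13 14 15 16 17 18 19 20 21
G :  0  1  0  1  0  1  0  1  2  3  2  0  1  0  1  0  1  0  1  2  3  2
G_C(21) = 2.
Combined Grundy value = 2 ⊕ 0 ⊕ 2 = 0.
A winning move leaves total XOR = 0, i.e. changes one component's Grundy value g to g ⊕ X where X is the current total.
Pile A: target g' = 2⊕0 = 2, but every legal move changes the Grundy value (mex property), so 0 moves.
Pile B: target g' = 0⊕0 = 0, but every legal move changes the Grundy value (mex property), so 0 moves.
Pile C: target g' = 2⊕0 = 2, but every legal move changes the Grundy value (mex property), so 0 moves.

0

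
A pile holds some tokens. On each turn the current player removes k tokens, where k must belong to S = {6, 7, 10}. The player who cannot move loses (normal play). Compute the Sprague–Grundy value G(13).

n :  0  1  2  3  4  5  6  7  8  9 10 11 12 13
G :  0  0  0  0  0  0  1  1  1  1  1  1  2  2

2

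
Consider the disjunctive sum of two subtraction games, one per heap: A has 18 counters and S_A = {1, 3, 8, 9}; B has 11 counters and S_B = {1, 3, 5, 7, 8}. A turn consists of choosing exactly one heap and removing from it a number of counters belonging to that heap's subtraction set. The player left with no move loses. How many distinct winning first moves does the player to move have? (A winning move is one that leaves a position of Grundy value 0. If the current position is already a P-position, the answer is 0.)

4

Heap A, S = {1, 3, 8, 9}:
G(0) = 0
G(1) = mex{0} = 1
G(2) = mex{1} = 0
G(3) = mex{0,0} = 1
G(4) = mex{1,1} = 0
G(5) = mex{0,0} = 1
G(6) = mex{1,1} = 0
G(7) = mex{0,0} = 1
G(8) = mex{1,1,0} = 2
G(9) = mex{2,0,1,0} = 3
G(10) = mex{3,1,0,1} = 2
G(11) = mex{2,2,1,0} = 3
G(12) = mex{3,3,0,1} = 2
G(13) = mex{2,2,1,0} = 3
G(14) = mex{3,3,0,1} = 2
G(15) = mex{2,2,1,0} = 3
G(16) = mex{3,3,2,1} = 0
G(17) = mex{0,2,3,2} = 1
G(18) = mex{1,3,2,3} = 0
G_A(18) = 0.
Heap B, S = {1, 3, 5, 7, 8}:
n :  0  1  2  3  4  5  6  7  8  9 10 11
G :  0  1  0  1  0  1  0  1  2  3  2  3
G_B(11) = 3.
Combined Grundy value = 0 ⊕ 3 = 3.
A winning move leaves total XOR = 0, i.e. changes one component's Grundy value g to g ⊕ X where X is the current total.
Heap A: need g' = 0⊕3 = 3. Options: 18−1→G=1, 18−3→G=3, 18−8→G=2, 18−9→G=3. Hits: 2.
Heap B: need g' = 3⊕3 = 0. Options: 11−1→G=2, 11−3→G=2, 11−5→G=0, 11−7→G=0, 11−8→G=1. Hits: 2.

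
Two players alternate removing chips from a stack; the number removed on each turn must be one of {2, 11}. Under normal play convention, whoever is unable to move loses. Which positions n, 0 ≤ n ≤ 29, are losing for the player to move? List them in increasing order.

G(0) = 0
G(1) = mex{} = 0
G(2) = mex{0} = 1
G(3) = mex{0} = 1
G(4) = mex{1} = 0
G(5) = mex{1} = 0
G(6) = mex{0} = 1
G(7) = mex{0} = 1
G(8) = mex{1} = 0
G(9) = mex{1} = 0
G(10) = mex{0} = 1
G(11) = mex{0,0} = 1
G(12) = mex{1,0} = 2
G(13) = mex{1,1} = 0
G(14) = mex{2,1} = 0
G(15) = mex{0,0} = 1
G(16) = mex{0,0} = 1
G(17) = mex{1,1} = 0
G(18) = mex{1,1} = 0
G(19) = mex{0,0} = 1
G(20) = mex{0,0} = 1
G(21) = mex{1,1} = 0
G(22) = mex{1,1} = 0
G(23) = mex{0,2} = 1
G(24) = mex{0,0} = 1
G(25) = mex{1,0} = 2
G(26) = mex{1,1} = 0
G(27) = mex{2,1} = 0
G(28) = mex{0,0} = 1
G(29) = mex{0,0} = 1
P-positions are exactly the n with G(n) = 0.

0, 1, 4, 5, 8, 9, 13, 14, 17, 18, 21, 22, 26, 27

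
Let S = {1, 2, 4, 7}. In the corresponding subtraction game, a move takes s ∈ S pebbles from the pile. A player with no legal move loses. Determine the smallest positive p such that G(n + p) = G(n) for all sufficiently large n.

n :  0  1  2  3  4  5  6  7  8  9 10 11 12 13 14
G :  0  1  2  0  1  2  0  1  2  0  1  2  0  1  2
G(n+3) = G(n) holds for n = 0,…,6 (a full window of length max(S) = 7), so the sequence is purely periodic with period 3.

3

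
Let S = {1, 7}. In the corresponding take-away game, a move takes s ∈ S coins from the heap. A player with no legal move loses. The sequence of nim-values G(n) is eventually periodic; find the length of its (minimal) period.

2

G(0) = 0
G(1) = mex{0} = 1
G(2) = mex{1} = 0
G(3) = mex{0} = 1
G(4) = mex{1} = 0
G(5) = mex{0} = 1
G(6) = mex{1} = 0
G(7) = mex{0,0} = 1
G(8) = mex{1,1} = 0
G(9) = mex{0,0} = 1
G(10) = mex{1,1} = 0
G(11) = mex{0,0} = 1
G(12) = mex{1,1} = 0
G(13) = mex{0,0} = 1
G(14) = mex{1,1} = 0
G(n+2) = G(n) holds for n = 0,…,6 (a full window of length max(S) = 7), so the sequence is purely periodic with period 2.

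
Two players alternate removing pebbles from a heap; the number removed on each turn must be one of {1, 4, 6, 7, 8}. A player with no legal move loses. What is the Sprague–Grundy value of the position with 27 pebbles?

3

n :  0  1  2  3  4  5  6  7  8  9 10 11 12 13 14 15 16 17 18 19 20 21 22 23 24 25 26 27
G :  0  1  0  1  2  0  1  2  3  2  3  4  5  3  0  1  0  1  2  0  1  2  3  2  3  4  5  3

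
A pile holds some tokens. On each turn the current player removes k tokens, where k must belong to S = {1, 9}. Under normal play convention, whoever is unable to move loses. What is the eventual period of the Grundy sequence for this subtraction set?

2

G(0) = 0
G(1) = mex{0} = 1
G(2) = mex{1} = 0
G(3) = mex{0} = 1
G(4) = mex{1} = 0
G(5) = mex{0} = 1
G(6) = mex{1} = 0
G(7) = mex{0} = 1
G(8) = mex{1} = 0
G(9) = mex{0,0} = 1
G(10) = mex{1,1} = 0
G(11) = mex{0,0} = 1
G(12) = mex{1,1} = 0
G(13) = mex{0,0} = 1
G(14) = mex{1,1} = 0
G(n+2) = G(n) holds for n = 0,…,8 (a full window of length max(S) = 9), so the sequence is purely periodic with period 2.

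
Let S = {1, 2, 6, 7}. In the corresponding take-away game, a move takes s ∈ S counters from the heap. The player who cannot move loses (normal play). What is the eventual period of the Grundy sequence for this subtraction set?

G(0) = 0
G(1) = mex{0} = 1
G(2) = mex{1,0} = 2
G(3) = mex{2,1} = 0
G(4) = mex{0,2} = 1
G(5) = mex{1,0} = 2
G(6) = mex{2,1,0} = 3
G(7) = mex{3,2,1,0} = 4
G(8) = mex{4,3,2,1} = 0
G(9) = mex{0,4,0,2} = 1
G(10) = mex{1,0,1,0} = 2
G(11) = mex{2,1,2,1} = 0
G(12) = mex{0,2,3,2} = 1
G(13) = mex{1,0,4,3} = 2
G(14) = mex{2,1,0,4} = 3
G(15) = mex{3,2,1,0} = 4
G(16) = mex{4,3,2,1} = 0
G(17) = mex{0,4,0,2} = 1
G(n+8) = G(n) holds for n = 0,…,6 (a full window of length max(S) = 7), so the sequence is purely periodic with period 8.

8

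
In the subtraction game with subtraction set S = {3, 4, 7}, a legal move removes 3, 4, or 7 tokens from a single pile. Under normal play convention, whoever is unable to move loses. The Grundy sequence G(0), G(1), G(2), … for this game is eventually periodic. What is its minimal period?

G(0) = 0
G(1) = mex{} = 0
G(2) = mex{} = 0
G(3) = mex{0} = 1
G(4) = mex{0,0} = 1
G(5) = mex{0,0} = 1
G(6) = mex{1,0} = 2
G(7) = mex{1,1,0} = 2
G(8) = mex{1,1,0} = 2
G(9) = mex{2,1,0} = 3
G(10) = mex{2,2,1} = 0
G(11) = mex{2,2,1} = 0
G(12) = mex{3,2,1} = 0
G(13) = mex{0,3,2} = 1
G(14) = mex{0,0,2} = 1
G(15) = mex{0,0,2} = 1
G(16) = mex{1,0,3} = 2
G(17) = mex{1,1,0} = 2
G(18) = mex{1,1,0} = 2
G(19) = mex{2,1,0} = 3
G(20) = mex{2,2,1} = 0
G(21) = mex{2,2,1} = 0
G(n+10) = G(n) holds for n = 0,…,6 (a full window of length max(S) = 7), so the sequence is purely periodic with period 10.

10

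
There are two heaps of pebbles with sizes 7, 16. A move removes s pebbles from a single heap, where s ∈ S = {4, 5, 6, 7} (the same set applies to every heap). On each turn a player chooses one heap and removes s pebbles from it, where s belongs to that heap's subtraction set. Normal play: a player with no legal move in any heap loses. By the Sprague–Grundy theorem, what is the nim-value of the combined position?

All heaps use S = {4, 5, 6, 7}:
G(0) = 0
G(1) = mex{} = 0
G(2) = mex{} = 0
G(3) = mex{} = 0
G(4) = mex{0} = 1
G(5) = mex{0,0} = 1
G(6) = mex{0,0,0} = 1
G(7) = mex{0,0,0,0} = 1
G(8) = mex{1,0,0,0} = 2
G(9) = mex{1,1,0,0} = 2
G(10) = mex{1,1,1,0} = 2
G(11) = mex{1,1,1,1} = 0
G(12) = mex{2,1,1,1} = 0
G(13) = mex{2,2,1,1} = 0
G(14) = mex{2,2,2,1} = 0
G(15) = mex{0,2,2,2} = 1
G(16) = mex{0,0,2,2} = 1
Heap A: G(7) = 1.
Heap B: G(16) = 1.
Combined Grundy value = 1 ⊕ 1 = 0.

0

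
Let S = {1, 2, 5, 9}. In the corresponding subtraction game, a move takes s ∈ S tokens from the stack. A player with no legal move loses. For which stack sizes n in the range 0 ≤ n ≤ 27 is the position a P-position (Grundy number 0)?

0, 3, 6, 10, 13, 16, 20, 23, 26

n :  0  1  2  3  4  5  6  7  8  9 10 11 12 13 14 15 16 17 18 19 20 21 22 23 24 25 26 27
G :  0  1  2  0  1  2  0  1  2  3  0  1  2  0  1  2  0  1  2  3  0  1  2  0  1  2  0  1
P-positions are exactly the n with G(n) = 0.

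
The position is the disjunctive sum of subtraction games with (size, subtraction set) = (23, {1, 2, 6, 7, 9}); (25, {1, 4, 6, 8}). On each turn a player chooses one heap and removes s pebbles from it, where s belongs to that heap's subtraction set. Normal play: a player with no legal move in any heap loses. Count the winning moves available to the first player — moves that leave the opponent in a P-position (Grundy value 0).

1

Heap A, S = {1, 2, 6, 7, 9}:
G(0) = 0
G(1) = mex{0} = 1
G(2) = mex{1,0} = 2
G(3) = mex{2,1} = 0
G(4) = mex{0,2} = 1
G(5) = mex{1,0} = 2
G(6) = mex{2,1,0} = 3
G(7) = mex{3,2,1,0} = 4
G(8) = mex{4,3,2,1} = 0
G(9) = mex{0,4,0,2,0} = 1
G(10) = mex{1,0,1,0,1} = 2
G(11) = mex{2,1,2,1,2} = 0
G(12) = mex{0,2,3,2,0} = 1
G(13) = mex{1,0,4,3,1} = 2
G(14) = mex{2,1,0,4,2} = 3
G(15) = mex{3,2,1,0,3} = 4
G(16) = mex{4,3,2,1,4} = 0
G(17) = mex{0,4,0,2,0} = 1
G(18) = mex{1,0,1,0,1} = 2
G(19) = mex{2,1,2,1,2} = 0
G(20) = mex{0,2,3,2,0} = 1
G(21) = mex{1,0,4,3,1} = 2
G(22) = mex{2,1,0,4,2} = 3
G(23) = mex{3,2,1,0,3} = 4
G_A(23) = 4.
Heap B, S = {1, 4, 6, 8}:
n :  0  1  2  3  4  5  6  7  8  9 10 11 12 13 14 15 16 17 18 19 20 21 22 23 24 25
G :  0  1  0  1  2  0  1  0  1  2  3  2  0  1  0  1  2  0  1  0  1  2  3  2  0  1
G_B(25) = 1.
Combined Grundy value = 4 ⊕ 1 = 5.
A winning move leaves total XOR = 0, i.e. changes one component's Grundy value g to g ⊕ X where X is the current total.
Heap A: need g' = 4⊕5 = 1. Options: 23−1→G=3, 23−2→G=2, 23−6→G=1, 23−7→G=0, 23−9→G=3. Hits: 1.
Heap B: need g' = 1⊕5 = 4. Options: 25−1→G=0, 25−4→G=2, 25−6→G=0, 25−8→G=0. Hits: 0.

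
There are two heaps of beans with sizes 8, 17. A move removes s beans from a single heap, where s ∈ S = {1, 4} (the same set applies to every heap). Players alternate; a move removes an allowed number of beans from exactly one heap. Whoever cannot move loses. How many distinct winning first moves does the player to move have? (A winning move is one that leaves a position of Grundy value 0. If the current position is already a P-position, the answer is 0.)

All heaps use S = {1, 4}:
n :  0  1  2  3  4  5  6  7  8  9 10 11 12 13 14 15 16 17
G :  0  1  0  1  2  0  1  0  1  2  0  1  0  1  2  0  1  0
Heap A: G(8) = 1.
Heap B: G(17) = 0.
Combined Grundy value = 1 ⊕ 0 = 1.
A winning move leaves total XOR = 0, i.e. changes one component's Grundy value g to g ⊕ X where X is the current total.
Heap A: need g' = 1⊕1 = 0. Options: 8−1→G=0, 8−4→G=2. Hits: 1.
Heap B: need g' = 0⊕1 = 1. Options: 17−1→G=1, 17−4→G=1. Hits: 2.

3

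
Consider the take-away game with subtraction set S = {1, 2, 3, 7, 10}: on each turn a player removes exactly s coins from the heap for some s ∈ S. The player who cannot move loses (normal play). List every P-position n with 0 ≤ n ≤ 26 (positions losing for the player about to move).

0, 4, 8, 12, 16, 20, 24

n :  0  1  2  3  4  5  6  7  8  9 10 11 12 13 14 15 16 17 18 19 20 21 22 23 24 25 26
G :  0  1  2  3  0  1  2  3  0  1  2  3  0  1  2  3  0  1  2  3  0  1  2  3  0  1  2
P-positions are exactly the n with G(n) = 0.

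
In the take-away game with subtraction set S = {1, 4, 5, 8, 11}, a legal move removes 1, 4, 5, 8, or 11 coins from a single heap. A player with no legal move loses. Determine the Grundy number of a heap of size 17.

3

n :  0  1  2  3  4  5  6  7  8  9 10 11 12 13 14 15 16 17
G :  0  1  0  1  2  3  2  3  4  0  1  4  0  1  3  0  1  3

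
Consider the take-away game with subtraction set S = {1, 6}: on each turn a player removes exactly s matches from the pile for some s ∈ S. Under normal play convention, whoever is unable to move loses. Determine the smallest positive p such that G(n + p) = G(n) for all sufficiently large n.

7

G(0) = 0
G(1) = mex{0} = 1
G(2) = mex{1} = 0
G(3) = mex{0} = 1
G(4) = mex{1} = 0
G(5) = mex{0} = 1
G(6) = mex{1,0} = 2
G(7) = mex{2,1} = 0
G(8) = mex{0,0} = 1
G(9) = mex{1,1} = 0
G(10) = mex{0,0} = 1
G(11) = mex{1,1} = 0
G(12) = mex{0,2} = 1
G(13) = mex{1,0} = 2
G(14) = mex{2,1} = 0
G(15) = mex{0,0} = 1
G(n+7) = G(n) holds for n = 0,…,5 (a full window of length max(S) = 6), so the sequence is purely periodic with period 7.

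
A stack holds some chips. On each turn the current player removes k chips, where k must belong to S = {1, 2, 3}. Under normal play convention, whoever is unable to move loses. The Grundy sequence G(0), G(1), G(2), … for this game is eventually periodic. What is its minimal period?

4

G(0) = 0
G(1) = mex{0} = 1
G(2) = mex{1,0} = 2
G(3) = mex{2,1,0} = 3
G(4) = mex{3,2,1} = 0
G(5) = mex{0,3,2} = 1
G(6) = mex{1,0,3} = 2
G(7) = mex{2,1,0} = 3
G(8) = mex{3,2,1} = 0
G(9) = mex{0,3,2} = 1
G(10) = mex{1,0,3} = 2
G(11) = mex{2,1,0} = 3
G(12) = mex{3,2,1} = 0
G(13) = mex{0,3,2} = 1
G(14) = mex{1,0,3} = 2
G(n+4) = G(n) holds for n = 0,…,2 (a full window of length max(S) = 3), so the sequence is purely periodic with period 4.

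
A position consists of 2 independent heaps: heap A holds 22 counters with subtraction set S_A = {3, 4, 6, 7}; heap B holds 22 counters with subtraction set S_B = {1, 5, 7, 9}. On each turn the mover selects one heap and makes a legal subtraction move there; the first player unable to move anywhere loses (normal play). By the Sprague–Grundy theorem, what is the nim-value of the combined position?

Heap A, S = {3, 4, 6, 7}:
G(0) = 0
G(1) = mex{} = 0
G(2) = mex{} = 0
G(3) = mex{0} = 1
G(4) = mex{0,0} = 1
G(5) = mex{0,0} = 1
G(6) = mex{1,0,0} = 2
G(7) = mex{1,1,0,0} = 2
G(8) = mex{1,1,0,0} = 2
G(9) = mex{2,1,1,0} = 3
G(10) = mex{2,2,1,1} = 0
G(11) = mex{2,2,1,1} = 0
G(12) = mex{3,2,2,1} = 0
G(13) = mex{0,3,2,2} = 1
G(14) = mex{0,0,2,2} = 1
G(15) = mex{0,0,3,2} = 1
G(16) = mex{1,0,0,3} = 2
G(17) = mex{1,1,0,0} = 2
G(18) = mex{1,1,0,0} = 2
G(19) = mex{2,1,1,0} = 3
G(20) = mex{2,2,1,1} = 0
G(21) = mex{2,2,1,1} = 0
G(22) = mex{3,2,2,1} = 0
G_A(22) = 0.
Heap B, S = {1, 5, 7, 9}:
G(0) = 0
G(1) = mex{0} = 1
G(2) = mex{1} = 0
G(3) = mex{0} = 1
G(4) = mex{1} = 0
G(5) = mex{0,0} = 1
G(6) = mex{1,1} = 0
G(7) = mex{0,0,0} = 1
G(8) = mex{1,1,1} = 0
G(9) = mex{0,0,0,0} = 1
G(10) = mex{1,1,1,1} = 0
G(11) = mex{0,0,0,0} = 1
G(12) = mex{1,1,1,1} = 0
G(13) = mex{0,0,0,0} = 1
G(14) = mex{1,1,1,1} = 0
G(15) = mex{0,0,0,0} = 1
G(16) = mex{1,1,1,1} = 0
G(17) = mex{0,0,0,0} = 1
G(18) = mex{1,1,1,1} = 0
G(19) = mex{0,0,0,0} = 1
G(20) = mex{1,1,1,1} = 0
G(21) = mex{0,0,0,0} = 1
G(22) = mex{1,1,1,1} = 0
G_B(22) = 0.
Combined Grundy value = 0 ⊕ 0 = 0.

0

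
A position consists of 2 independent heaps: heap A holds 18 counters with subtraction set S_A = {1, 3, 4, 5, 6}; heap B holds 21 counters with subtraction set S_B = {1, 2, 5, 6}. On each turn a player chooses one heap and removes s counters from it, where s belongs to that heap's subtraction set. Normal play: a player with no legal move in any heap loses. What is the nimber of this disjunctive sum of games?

0

Heap A, S = {1, 3, 4, 5, 6}:
n :  0  1  2  3  4  5  6  7  8  9 10 11 12 13 14 15 16 17 18
G :  0  1  0  1  2  3  2  3  4  0  1  0  1  2  3  2  3  4  0
G_A(18) = 0.
Heap B, S = {1, 2, 5, 6}:
n :  0  1  2  3  4  5  6  7  8  9 10 11 12 13 14 15 16 17 18 19 20 21
G :  0  1  2  0  1  2  3  0  1  2  0  1  2  3  0  1  2  0  1  2  3  0
G_B(21) = 0.
Combined Grundy value = 0 ⊕ 0 = 0.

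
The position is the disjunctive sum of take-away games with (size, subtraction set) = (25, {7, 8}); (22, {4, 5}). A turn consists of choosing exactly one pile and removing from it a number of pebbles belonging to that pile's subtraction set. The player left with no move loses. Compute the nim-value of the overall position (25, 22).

0

Pile A, S = {7, 8}:
n :  0  1  2  3  4  5  6  7  8  9 10 11 12 13 14 15 16 17 18 19 20 21 22 23 24 25
G :  0  0  0  0  0  0  0  1  1  1  1  1  1  1  2  0  0  0  0  0  0  0  1  1  1  1
G_A(25) = 1.
Pile B, S = {4, 5}:
G(0) = 0
G(1) = mex{} = 0
G(2) = mex{} = 0
G(3) = mex{} = 0
G(4) = mex{0} = 1
G(5) = mex{0,0} = 1
G(6) = mex{0,0} = 1
G(7) = mex{0,0} = 1
G(8) = mex{1,0} = 2
G(9) = mex{1,1} = 0
G(10) = mex{1,1} = 0
G(11) = mex{1,1} = 0
G(12) = mex{2,1} = 0
G(13) = mex{0,2} = 1
G(14) = mex{0,0} = 1
G(15) = mex{0,0} = 1
G(16) = mex{0,0} = 1
G(17) = mex{1,0} = 2
G(18) = mex{1,1} = 0
G(19) = mex{1,1} = 0
G(20) = mex{1,1} = 0
G(21) = mex{2,1} = 0
G(22) = mex{0,2} = 1
G_B(22) = 1.
Combined Grundy value = 1 ⊕ 1 = 0.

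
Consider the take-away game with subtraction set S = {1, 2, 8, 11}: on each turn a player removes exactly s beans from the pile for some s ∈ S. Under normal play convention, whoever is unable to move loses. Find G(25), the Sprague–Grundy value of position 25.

1

n :  0  1  2  3  4  5  6  7  8  9 10 11 12 13 14 15 16 17 18 19 20 21 22 23 24 25
G :  0  1  2  0  1  2  0  1  2  0  1  2  0  1  2  0  1  2  0  1  2  0  1  2  0  1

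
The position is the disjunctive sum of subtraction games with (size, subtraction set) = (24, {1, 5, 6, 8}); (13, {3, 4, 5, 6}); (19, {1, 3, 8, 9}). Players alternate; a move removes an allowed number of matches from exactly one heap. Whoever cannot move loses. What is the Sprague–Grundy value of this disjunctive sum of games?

Heap A, S = {1, 5, 6, 8}:
G(0) = 0
G(1) = mex{0} = 1
G(2) = mex{1} = 0
G(3) = mex{0} = 1
G(4) = mex{1} = 0
G(5) = mex{0,0} = 1
G(6) = mex{1,1,0} = 2
G(7) = mex{2,0,1} = 3
G(8) = mex{3,1,0,0} = 2
G(9) = mex{2,0,1,1} = 3
G(10) = mex{3,1,0,0} = 2
G(11) = mex{2,2,1,1} = 0
G(12) = mex{0,3,2,0} = 1
G(13) = mex{1,2,3,1} = 0
G(14) = mex{0,3,2,2} = 1
G(15) = mex{1,2,3,3} = 0
G(16) = mex{0,0,2,2} = 1
G(17) = mex{1,1,0,3} = 2
G(18) = mex{2,0,1,2} = 3
G(19) = mex{3,1,0,0} = 2
G(20) = mex{2,0,1,1} = 3
G(21) = mex{3,1,0,0} = 2
G(22) = mex{2,2,1,1} = 0
G(23) = mex{0,3,2,0} = 1
G(24) = mex{1,2,3,1} = 0
G_A(24) = 0.
Heap B, S = {3, 4, 5, 6}:
G(0) = 0
G(1) = mex{} = 0
G(2) = mex{} = 0
G(3) = mex{0} = 1
G(4) = mex{0,0} = 1
G(5) = mex{0,0,0} = 1
G(6) = mex{1,0,0,0} = 2
G(7) = mex{1,1,0,0} = 2
G(8) = mex{1,1,1,0} = 2
G(9) = mex{2,1,1,1} = 0
G(10) = mex{2,2,1,1} = 0
G(11) = mex{2,2,2,1} = 0
G(12) = mex{0,2,2,2} = 1
G(13) = mex{0,0,2,2} = 1
G_B(13) = 1.
Heap C, S = {1, 3, 8, 9}:
G(0) = 0
G(1) = mex{0} = 1
G(2) = mex{1} = 0
G(3) = mex{0,0} = 1
G(4) = mex{1,1} = 0
G(5) = mex{0,0} = 1
G(6) = mex{1,1} = 0
G(7) = mex{0,0} = 1
G(8) = mex{1,1,0} = 2
G(9) = mex{2,0,1,0} = 3
G(10) = mex{3,1,0,1} = 2
G(11) = mex{2,2,1,0} = 3
G(12) = mex{3,3,0,1} = 2
G(13) = mex{2,2,1,0} = 3
G(14) = mex{3,3,0,1} = 2
G(15) = mex{2,2,1,0} = 3
G(16) = mex{3,3,2,1} = 0
G(17) = mex{0,2,3,2} = 1
G(18) = mex{1,3,2,3} = 0
G(19) = mex{0,0,3,2} = 1
G_C(19) = 1.
Combined Grundy value = 0 ⊕ 1 ⊕ 1 = 0.

0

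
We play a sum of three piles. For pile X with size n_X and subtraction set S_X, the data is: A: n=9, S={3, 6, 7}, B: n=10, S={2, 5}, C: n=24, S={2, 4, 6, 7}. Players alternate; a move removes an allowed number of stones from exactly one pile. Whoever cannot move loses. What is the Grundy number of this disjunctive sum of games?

Pile A, S = {3, 6, 7}:
G(0) = 0
G(1) = mex{} = 0
G(2) = mex{} = 0
G(3) = mex{0} = 1
G(4) = mex{0} = 1
G(5) = mex{0} = 1
G(6) = mex{1,0} = 2
G(7) = mex{1,0,0} = 2
G(8) = mex{1,0,0} = 2
G(9) = mex{2,1,0} = 3
G_A(9) = 3.
Pile B, S = {2, 5}:
n :  0  1  2  3  4  5  6  7  8  9 10
G :  0  0  1  1  0  2  1  0  0  1  1
G_B(10) = 1.
Pile C, S = {2, 4, 6, 7}:
n :  0  1  2  3  4  5  6  7  8  9 10 11 12 13 14 15 16 17 18 19 20 21 22 23 24
G :  0  0  1  1  2  2  3  3  4  0  0  1  1  2  2  3  3  4  0  0  1  1  2  2  3
G_C(24) = 3.
Combined Grundy value = 3 ⊕ 1 ⊕ 3 = 1.

1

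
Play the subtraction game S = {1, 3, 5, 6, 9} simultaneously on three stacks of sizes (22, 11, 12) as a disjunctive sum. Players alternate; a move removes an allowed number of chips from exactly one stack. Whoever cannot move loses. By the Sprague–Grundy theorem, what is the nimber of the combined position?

All stacks use S = {1, 3, 5, 6, 9}:
G(0) = 0
G(1) = mex{0} = 1
G(2) = mex{1} = 0
G(3) = mex{0,0} = 1
G(4) = mex{1,1} = 0
G(5) = mex{0,0,0} = 1
G(6) = mex{1,1,1,0} = 2
G(7) = mex{2,0,0,1} = 3
G(8) = mex{3,1,1,0} = 2
G(9) = mex{2,2,0,1,0} = 3
G(10) = mex{3,3,1,0,1} = 2
G(11) = mex{2,2,2,1,0} = 3
G(12) = mex{3,3,3,2,1} = 0
G(13) = mex{0,2,2,3,0} = 1
G(14) = mex{1,3,3,2,1} = 0
G(15) = mex{0,0,2,3,2} = 1
G(16) = mex{1,1,3,2,3} = 0
G(17) = mex{0,0,0,3,2} = 1
G(18) = mex{1,1,1,0,3} = 2
G(19) = mex{2,0,0,1,2} = 3
G(20) = mex{3,1,1,0,3} = 2
G(21) = mex{2,2,0,1,0} = 3
G(22) = mex{3,3,1,0,1} = 2
Stack A: G(22) = 2.
Stack B: G(11) = 3.
Stack C: G(12) = 0.
Combined Grundy value = 2 ⊕ 3 ⊕ 0 = 1.

1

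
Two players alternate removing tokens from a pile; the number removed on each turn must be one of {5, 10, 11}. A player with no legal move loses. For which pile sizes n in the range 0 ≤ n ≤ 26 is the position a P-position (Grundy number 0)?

n :  0  1  2  3  4  5  6  7  8  9 10 11 12 13 14 15 16 17 18 19 20 21 22 23 24 25 26
G :  0  0  0  0  0  1  1  1  1  1  2  2  2  2  2  3  0  0  0  0  0  1  1  1  1  1  2
P-positions are exactly the n with G(n) = 0.

0, 1, 2, 3, 4, 16, 17, 18, 19, 20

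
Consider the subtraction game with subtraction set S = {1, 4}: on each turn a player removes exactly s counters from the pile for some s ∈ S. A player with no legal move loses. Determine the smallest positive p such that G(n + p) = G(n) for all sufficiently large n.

G(0) = 0
G(1) = mex{0} = 1
G(2) = mex{1} = 0
G(3) = mex{0} = 1
G(4) = mex{1,0} = 2
G(5) = mex{2,1} = 0
G(6) = mex{0,0} = 1
G(7) = mex{1,1} = 0
G(8) = mex{0,2} = 1
G(9) = mex{1,0} = 2
G(10) = mex{2,1} = 0
G(11) = mex{0,0} = 1
G(12) = mex{1,1} = 0
G(13) = mex{0,2} = 1
G(14) = mex{1,0} = 2
G(n+5) = G(n) holds for n = 0,…,3 (a full window of length max(S) = 4), so the sequence is purely periodic with period 5.

5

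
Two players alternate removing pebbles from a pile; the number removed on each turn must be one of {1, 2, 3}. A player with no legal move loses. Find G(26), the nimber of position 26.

n :  0  1  2  3  4  5  6  7  8  9 10 11 12 13 14 15 16 17 18 19 20 21 22 23 24 25 26
G :  0  1  2  3  0  1  2  3  0  1  2  3  0  1  2  3  0  1  2  3  0  1  2  3  0  1  2

2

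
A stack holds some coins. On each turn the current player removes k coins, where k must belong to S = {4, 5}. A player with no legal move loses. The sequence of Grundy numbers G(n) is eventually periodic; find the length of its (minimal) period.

9

G(0) = 0
G(1) = mex{} = 0
G(2) = mex{} = 0
G(3) = mex{} = 0
G(4) = mex{0} = 1
G(5) = mex{0,0} = 1
G(6) = mex{0,0} = 1
G(7) = mex{0,0} = 1
G(8) = mex{1,0} = 2
G(9) = mex{1,1} = 0
G(10) = mex{1,1} = 0
G(11) = mex{1,1} = 0
G(12) = mex{2,1} = 0
G(13) = mex{0,2} = 1
G(14) = mex{0,0} = 1
G(15) = mex{0,0} = 1
G(16) = mex{0,0} = 1
G(17) = mex{1,0} = 2
G(18) = mex{1,1} = 0
G(19) = mex{1,1} = 0
G(n+9) = G(n) holds for n = 0,…,4 (a full window of length max(S) = 5), so the sequence is purely periodic with period 9.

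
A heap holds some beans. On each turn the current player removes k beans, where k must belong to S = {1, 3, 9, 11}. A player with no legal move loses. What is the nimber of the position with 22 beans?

G(0) = 0
G(1) = mex{0} = 1
G(2) = mex{1} = 0
G(3) = mex{0,0} = 1
G(4) = mex{1,1} = 0
G(5) = mex{0,0} = 1
G(6) = mex{1,1} = 0
G(7) = mex{0,0} = 1
G(8) = mex{1,1} = 0
G(9) = mex{0,0,0} = 1
G(10) = mex{1,1,1} = 0
G(11) = mex{0,0,0,0} = 1
G(12) = mex{1,1,1,1} = 0
G(13) = mex{0,0,0,0} = 1
G(14) = mex{1,1,1,1} = 0
G(15) = mex{0,0,0,0} = 1
G(16) = mex{1,1,1,1} = 0
G(17) = mex{0,0,0,0} = 1
G(18) = mex{1,1,1,1} = 0
G(19) = mex{0,0,0,0} = 1
G(20) = mex{1,1,1,1} = 0
G(21) = mex{0,0,0,0} = 1
G(22) = mex{1,1,1,1} = 0

0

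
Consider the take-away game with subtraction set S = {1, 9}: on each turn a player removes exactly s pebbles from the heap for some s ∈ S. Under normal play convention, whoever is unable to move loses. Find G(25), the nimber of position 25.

1

n :  0  1  2  3  4  5  6  7  8  9 10 11 12 13 14 15 16 17 18 19 20 21 22 23 24 25
G :  0  1  0  1  0  1  0  1  0  1  0  1  0  1  0  1  0  1  0  1  0  1  0  1  0  1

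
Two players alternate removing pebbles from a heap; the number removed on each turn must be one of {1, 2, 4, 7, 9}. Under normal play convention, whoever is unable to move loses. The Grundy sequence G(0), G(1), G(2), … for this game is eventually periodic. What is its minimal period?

G(0) = 0
G(1) = mex{0} = 1
G(2) = mex{1,0} = 2
G(3) = mex{2,1} = 0
G(4) = mex{0,2,0} = 1
G(5) = mex{1,0,1} = 2
G(6) = mex{2,1,2} = 0
G(7) = mex{0,2,0,0} = 1
G(8) = mex{1,0,1,1} = 2
G(9) = mex{2,1,2,2,0} = 3
G(10) = mex{3,2,0,0,1} = 4
G(11) = mex{4,3,1,1,2} = 0
G(12) = mex{0,4,2,2,0} = 1
G(13) = mex{1,0,3,0,1} = 2
G(14) = mex{2,1,4,1,2} = 0
G(15) = mex{0,2,0,2,0} = 1
G(16) = mex{1,0,1,3,1} = 2
G(17) = mex{2,1,2,4,2} = 0
G(18) = mex{0,2,0,0,3} = 1
G(19) = mex{1,0,1,1,4} = 2
G(20) = mex{2,1,2,2,0} = 3
G(21) = mex{3,2,0,0,1} = 4
G(22) = mex{4,3,1,1,2} = 0
G(23) = mex{0,4,2,2,0} = 1
G(n+11) = G(n) holds for n = 0,…,8 (a full window of length max(S) = 9), so the sequence is purely periodic with period 11.

11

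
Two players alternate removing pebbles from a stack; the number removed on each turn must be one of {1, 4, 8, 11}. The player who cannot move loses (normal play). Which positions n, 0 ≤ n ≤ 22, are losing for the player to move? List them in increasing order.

G(0) = 0
G(1) = mex{0} = 1
G(2) = mex{1} = 0
G(3) = mex{0} = 1
G(4) = mex{1,0} = 2
G(5) = mex{2,1} = 0
G(6) = mex{0,0} = 1
G(7) = mex{1,1} = 0
G(8) = mex{0,2,0} = 1
G(9) = mex{1,0,1} = 2
G(10) = mex{2,1,0} = 3
G(11) = mex{3,0,1,0} = 2
G(12) = mex{2,1,2,1} = 0
G(13) = mex{0,2,0,0} = 1
G(14) = mex{1,3,1,1} = 0
G(15) = mex{0,2,0,2} = 1
G(16) = mex{1,0,1,0} = 2
G(17) = mex{2,1,2,1} = 0
G(18) = mex{0,0,3,0} = 1
G(19) = mex{1,1,2,1} = 0
G(20) = mex{0,2,0,2} = 1
G(21) = mex{1,0,1,3} = 2
G(22) = mex{2,1,0,2} = 3
P-positions are exactly the n with G(n) = 0.

0, 2, 5, 7, 12, 14, 17, 19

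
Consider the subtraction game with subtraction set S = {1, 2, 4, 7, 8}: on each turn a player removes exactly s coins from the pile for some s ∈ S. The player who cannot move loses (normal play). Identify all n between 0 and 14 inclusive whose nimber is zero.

G(0) = 0
G(1) = mex{0} = 1
G(2) = mex{1,0} = 2
G(3) = mex{2,1} = 0
G(4) = mex{0,2,0} = 1
G(5) = mex{1,0,1} = 2
G(6) = mex{2,1,2} = 0
G(7) = mex{0,2,0,0} = 1
G(8) = mex{1,0,1,1,0} = 2
G(9) = mex{2,1,2,2,1} = 0
G(10) = mex{0,2,0,0,2} = 1
G(11) = mex{1,0,1,1,0} = 2
G(12) = mex{2,1,2,2,1} = 0
G(13) = mex{0,2,0,0,2} = 1
G(14) = mex{1,0,1,1,0} = 2
P-positions are exactly the n with G(n) = 0.

0, 3, 6, 9, 12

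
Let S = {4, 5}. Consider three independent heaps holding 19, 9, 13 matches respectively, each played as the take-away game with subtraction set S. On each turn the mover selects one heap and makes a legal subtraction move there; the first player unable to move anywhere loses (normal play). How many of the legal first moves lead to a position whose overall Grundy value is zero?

5

All heaps use S = {4, 5}:
G(0) = 0
G(1) = mex{} = 0
G(2) = mex{} = 0
G(3) = mex{} = 0
G(4) = mex{0} = 1
G(5) = mex{0,0} = 1
G(6) = mex{0,0} = 1
G(7) = mex{0,0} = 1
G(8) = mex{1,0} = 2
G(9) = mex{1,1} = 0
G(10) = mex{1,1} = 0
G(11) = mex{1,1} = 0
G(12) = mex{2,1} = 0
G(13) = mex{0,2} = 1
G(14) = mex{0,0} = 1
G(15) = mex{0,0} = 1
G(16) = mex{0,0} = 1
G(17) = mex{1,0} = 2
G(18) = mex{1,1} = 0
G(19) = mex{1,1} = 0
Heap A: G(19) = 0.
Heap B: G(9) = 0.
Heap C: G(13) = 1.
Combined Grundy value = 0 ⊕ 0 ⊕ 1 = 1.
A winning move leaves total XOR = 0, i.e. changes one component's Grundy value g to g ⊕ X where X is the current total.
Heap A: need g' = 0⊕1 = 1. Options: 19−4→G=1, 19−5→G=1. Hits: 2.
Heap B: need g' = 0⊕1 = 1. Options: 9−4→G=1, 9−5→G=1. Hits: 2.
Heap C: need g' = 1⊕1 = 0. Options: 13−4→G=0, 13−5→G=2. Hits: 1.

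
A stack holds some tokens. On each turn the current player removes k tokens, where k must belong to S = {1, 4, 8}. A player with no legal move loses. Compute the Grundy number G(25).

n :  0  1  2  3  4  5  6  7  8  9 10 11 12 13 14 15 16 17 18 19 20 21 22 23 24 25
G :  0  1  0  1  2  0  1  0  1  2  3  2  0  1  0  1  2  0  1  0  1  2  3  2  0  1

1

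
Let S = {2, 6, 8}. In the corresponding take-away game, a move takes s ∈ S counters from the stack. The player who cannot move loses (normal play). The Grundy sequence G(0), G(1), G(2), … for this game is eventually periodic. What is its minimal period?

14

G(0) = 0
G(1) = mex{} = 0
G(2) = mex{0} = 1
G(3) = mex{0} = 1
G(4) = mex{1} = 0
G(5) = mex{1} = 0
G(6) = mex{0,0} = 1
G(7) = mex{0,0} = 1
G(8) = mex{1,1,0} = 2
G(9) = mex{1,1,0} = 2
G(10) = mex{2,0,1} = 3
G(11) = mex{2,0,1} = 3
G(12) = mex{3,1,0} = 2
G(13) = mex{3,1,0} = 2
G(14) = mex{2,2,1} = 0
G(15) = mex{2,2,1} = 0
G(16) = mex{0,3,2} = 1
G(17) = mex{0,3,2} = 1
G(18) = mex{1,2,3} = 0
G(19) = mex{1,2,3} = 0
G(20) = mex{0,0,2} = 1
G(21) = mex{0,0,2} = 1
G(22) = mex{1,1,0} = 2
G(23) = mex{1,1,0} = 2
G(24) = mex{2,0,1} = 3
G(25) = mex{2,0,1} = 3
G(26) = mex{3,1,0} = 2
G(27) = mex{3,1,0} = 2
G(28) = mex{2,2,1} = 0
G(29) = mex{2,2,1} = 0
G(n+14) = G(n) holds for n = 0,…,7 (a full window of length max(S) = 8), so the sequence is purely periodic with period 14.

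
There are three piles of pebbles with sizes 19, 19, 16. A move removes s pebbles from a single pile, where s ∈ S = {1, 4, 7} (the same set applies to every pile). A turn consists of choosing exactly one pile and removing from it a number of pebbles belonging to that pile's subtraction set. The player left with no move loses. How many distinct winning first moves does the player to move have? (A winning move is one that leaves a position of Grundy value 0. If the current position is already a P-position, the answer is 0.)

0

All piles use S = {1, 4, 7}:
G(0) = 0
G(1) = mex{0} = 1
G(2) = mex{1} = 0
G(3) = mex{0} = 1
G(4) = mex{1,0} = 2
G(5) = mex{2,1} = 0
G(6) = mex{0,0} = 1
G(7) = mex{1,1,0} = 2
G(8) = mex{2,2,1} = 0
G(9) = mex{0,0,0} = 1
G(10) = mex{1,1,1} = 0
G(11) = mex{0,2,2} = 1
G(12) = mex{1,0,0} = 2
G(13) = mex{2,1,1} = 0
G(14) = mex{0,0,2} = 1
G(15) = mex{1,1,0} = 2
G(16) = mex{2,2,1} = 0
G(17) = mex{0,0,0} = 1
G(18) = mex{1,1,1} = 0
G(19) = mex{0,2,2} = 1
Pile A: G(19) = 1.
Pile B: G(19) = 1.
Pile C: G(16) = 0.
Combined Grundy value = 1 ⊕ 1 ⊕ 0 = 0.
A winning move leaves total XOR = 0, i.e. changes one component's Grundy value g to g ⊕ X where X is the current total.
Pile A: target g' = 1⊕0 = 1, but every legal move changes the Grundy value (mex property), so 0 moves.
Pile B: target g' = 1⊕0 = 1, but every legal move changes the Grundy value (mex property), so 0 moves.
Pile C: target g' = 0⊕0 = 0, but every legal move changes the Grundy value (mex property), so 0 moves.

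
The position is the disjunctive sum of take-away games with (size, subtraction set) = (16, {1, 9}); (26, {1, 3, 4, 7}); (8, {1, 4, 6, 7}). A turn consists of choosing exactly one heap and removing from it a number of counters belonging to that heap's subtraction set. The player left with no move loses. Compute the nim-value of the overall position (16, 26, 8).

Heap A, S = {1, 9}:
G(0) = 0
G(1) = mex{0} = 1
G(2) = mex{1} = 0
G(3) = mex{0} = 1
G(4) = mex{1} = 0
G(5) = mex{0} = 1
G(6) = mex{1} = 0
G(7) = mex{0} = 1
G(8) = mex{1} = 0
G(9) = mex{0,0} = 1
G(10) = mex{1,1} = 0
G(11) = mex{0,0} = 1
G(12) = mex{1,1} = 0
G(13) = mex{0,0} = 1
G(14) = mex{1,1} = 0
G(15) = mex{0,0} = 1
G(16) = mex{1,1} = 0
G_A(16) = 0.
Heap B, S = {1, 3, 4, 7}:
n :  0  1  2  3  4  5  6  7  8  9 10 11 12 13 14 15 16 17 18 19 20 21 22 23 24 25 26
G :  0  1  0  1  2  3  2  3  0  1  0  1  2  3  2  3  0  1  0  1  2  3  2  3  0  1  0
G_B(26) = 0.
Heap C, S = {1, 4, 6, 7}:
G(0) = 0
G(1) = mex{0} = 1
G(2) = mex{1} = 0
G(3) = mex{0} = 1
G(4) = mex{1,0} = 2
G(5) = mex{2,1} = 0
G(6) = mex{0,0,0} = 1
G(7) = mex{1,1,1,0} = 2
G(8) = mex{2,2,0,1} = 3
G_C(8) = 3.
Combined Grundy value = 0 ⊕ 0 ⊕ 3 = 3.

3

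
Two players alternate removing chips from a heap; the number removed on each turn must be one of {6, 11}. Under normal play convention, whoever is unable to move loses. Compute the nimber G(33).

G(0) = 0
G(1) = mex{} = 0
G(2) = mex{} = 0
G(3) = mex{} = 0
G(4) = mex{} = 0
G(5) = mex{} = 0
G(6) = mex{0} = 1
G(7) = mex{0} = 1
G(8) = mex{0} = 1
G(9) = mex{0} = 1
G(10) = mex{0} = 1
G(11) = mex{0,0} = 1
G(12) = mex{1,0} = 2
G(13) = mex{1,0} = 2
G(14) = mex{1,0} = 2
G(15) = mex{1,0} = 2
G(16) = mex{1,0} = 2
G(17) = mex{1,1} = 0
G(18) = mex{2,1} = 0
G(19) = mex{2,1} = 0
G(20) = mex{2,1} = 0
G(21) = mex{2,1} = 0
G(22) = mex{2,1} = 0
G(23) = mex{0,2} = 1
G(24) = mex{0,2} = 1
G(25) = mex{0,2} = 1
G(26) = mex{0,2} = 1
G(27) = mex{0,2} = 1
G(28) = mex{0,0} = 1
G(29) = mex{1,0} = 2
G(30) = mex{1,0} = 2
G(31) = mex{1,0} = 2
G(32) = mex{1,0} = 2
G(33) = mex{1,0} = 2

2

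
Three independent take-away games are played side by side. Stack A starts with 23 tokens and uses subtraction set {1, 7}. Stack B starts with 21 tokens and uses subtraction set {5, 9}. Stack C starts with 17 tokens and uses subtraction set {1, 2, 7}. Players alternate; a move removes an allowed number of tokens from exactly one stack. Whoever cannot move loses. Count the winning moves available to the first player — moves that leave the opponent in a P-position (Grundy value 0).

Stack A, S = {1, 7}:
G(0) = 0
G(1) = mex{0} = 1
G(2) = mex{1} = 0
G(3) = mex{0} = 1
G(4) = mex{1} = 0
G(5) = mex{0} = 1
G(6) = mex{1} = 0
G(7) = mex{0,0} = 1
G(8) = mex{1,1} = 0
G(9) = mex{0,0} = 1
G(10) = mex{1,1} = 0
G(11) = mex{0,0} = 1
G(12) = mex{1,1} = 0
G(13) = mex{0,0} = 1
G(14) = mex{1,1} = 0
G(15) = mex{0,0} = 1
G(16) = mex{1,1} = 0
G(17) = mex{0,0} = 1
G(18) = mex{1,1} = 0
G(19) = mex{0,0} = 1
G(20) = mex{1,1} = 0
G(21) = mex{0,0} = 1
G(22) = mex{1,1} = 0
G(23) = mex{0,0} = 1
G_A(23) = 1.
Stack B, S = {5, 9}:
n :  0  1  2  3  4  5  6  7  8  9 10 11 12 13 14 15 16 17 18 19 20 21
G :  0  0  0  0  0  1  1  1  1  1  2  2  2  2  0  0  0  0  0  1  1  1
G_B(21) = 1.
Stack C, S = {1, 2, 7}:
n :  0  1  2  3  4  5  6  7  8  9 10 11 12 13 14 15 16 17
G :  0  1  2  0  1  2  0  1  2  0  1  2  0  1  2  0  1  2
G_C(17) = 2.
Combined Grundy value = 1 ⊕ 1 ⊕ 2 = 2.
A winning move leaves total XOR = 0, i.e. changes one component's Grundy value g to g ⊕ X where X is the current total.
Stack A: need g' = 1⊕2 = 3. Options: 23−1→G=0, 23−7→G=0. Hits: 0.
Stack B: need g' = 1⊕2 = 3. Options: 21−5→G=0, 21−9→G=2. Hits: 0.
Stack C: need g' = 2⊕2 = 0. Options: 17−1→G=1, 17−2→G=0, 17−7→G=1. Hits: 1.

1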